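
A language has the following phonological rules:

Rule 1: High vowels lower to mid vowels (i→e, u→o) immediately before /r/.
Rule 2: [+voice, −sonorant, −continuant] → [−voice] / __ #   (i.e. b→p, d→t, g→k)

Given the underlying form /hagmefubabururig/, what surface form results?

Rule 1 (pre-rhotic lowering): /u/ is a high vowel immediately before /r/, so it lowers to [o]. /u/ is a high vowel immediately before /r/, so it lowers to [o]. /hagmefubabururig/ → hagmefubabororig.
Rule 2 (final devoicing): /g/ is a voiced stop in word-final position, so it devoices to [k]. /hagmefubabororig/ → hagmefubabororik.

hagmefubabororik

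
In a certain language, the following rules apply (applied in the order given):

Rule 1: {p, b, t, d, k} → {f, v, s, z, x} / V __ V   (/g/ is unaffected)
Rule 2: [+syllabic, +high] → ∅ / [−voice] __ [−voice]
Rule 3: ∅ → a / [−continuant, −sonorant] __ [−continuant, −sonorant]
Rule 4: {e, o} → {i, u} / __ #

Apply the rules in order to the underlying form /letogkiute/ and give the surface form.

lesogakiusi

Rule 1 (intervocalic spirantization): /t/ is a stop between vowels /e/ and /o/, so it spirantizes to the fricative [s]. /t/ is a stop between vowels /u/ and /e/, so it spirantizes to the fricative [s]. /letogkiute/ → lesogkiuse.
Rule 2 (high vowel syncope): no segment meets the environment; /lesogkiuse/ is unchanged.
Rule 3 (stop-cluster a-epenthesis): /g/ and /k/ form a stop–stop cluster, so [a] is inserted between them. /lesogkiuse/ → lesogakiuse.
Rule 4 (final vowel raising): /e/ is a mid vowel in word-final position, so it raises to [i]. /lesogakiuse/ → lesogakiusi.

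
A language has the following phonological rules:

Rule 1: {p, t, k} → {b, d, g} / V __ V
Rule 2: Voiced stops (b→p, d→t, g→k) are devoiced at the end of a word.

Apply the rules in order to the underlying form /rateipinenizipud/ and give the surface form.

radeibinenizibut

Rule 1 (intervocalic voicing): /t/ is a voiceless stop between vowels /a/ and /e/, so it voices to [d]. /p/ is a voiceless stop between vowels /i/ and /i/, so it voices to [b]. /p/ is a voiceless stop between vowels /i/ and /u/, so it voices to [b]. /rateipinenizipud/ → radeibinenizibud.
Rule 2 (final devoicing): /d/ is a voiced stop in word-final position, so it devoices to [t]. /radeibinenizibud/ → radeibinenizibut.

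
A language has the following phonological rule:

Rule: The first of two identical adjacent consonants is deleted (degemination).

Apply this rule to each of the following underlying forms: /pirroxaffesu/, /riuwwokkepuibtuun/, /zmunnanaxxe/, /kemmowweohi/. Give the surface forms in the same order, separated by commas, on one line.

piroxafesu, riuwokepuibtuun, zmunanaxe, kemoweohi

/pirroxaffesu/: /rr/ is a geminate; the first /r/ deletes. /ff/ is a geminate; the first /f/ deletes. → [piroxafesu].
/riuwwokkepuibtuun/: /ww/ is a geminate; the first /w/ deletes. /kk/ is a geminate; the first /k/ deletes. → [riuwokepuibtuun].
/zmunnanaxxe/: /nn/ is a geminate; the first /n/ deletes. /xx/ is a geminate; the first /x/ deletes. → [zmunanaxe].
/kemmowweohi/: /mm/ is a geminate; the first /m/ deletes. /ww/ is a geminate; the first /w/ deletes. → [kemoweohi].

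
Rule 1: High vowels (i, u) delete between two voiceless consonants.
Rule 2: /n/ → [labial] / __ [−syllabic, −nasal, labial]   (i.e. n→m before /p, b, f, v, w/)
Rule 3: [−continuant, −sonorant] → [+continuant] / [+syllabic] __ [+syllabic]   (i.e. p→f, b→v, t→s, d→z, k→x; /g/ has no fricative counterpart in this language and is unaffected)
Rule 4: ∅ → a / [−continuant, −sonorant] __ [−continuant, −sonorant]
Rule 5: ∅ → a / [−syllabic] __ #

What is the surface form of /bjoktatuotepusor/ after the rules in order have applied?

Rule 1 (high vowel syncope): /u/ is a high vowel flanked by voiceless consonants /p/ and /s/, so it deletes. /bjoktatuotepusor/ → bjoktatuotepsor.
Rule 2 (nasal place assimilation): no segment meets the environment; /bjoktatuotepsor/ is unchanged.
Rule 3 (intervocalic spirantization): /t/ is a stop between vowels /a/ and /u/, so it spirantizes to the fricative [s]. /t/ is a stop between vowels /o/ and /e/, so it spirantizes to the fricative [s]. /bjoktatuotepsor/ → bjoktasuosepsor.
Rule 4 (stop-cluster a-epenthesis): /k/ and /t/ form a stop–stop cluster, so [a] is inserted between them. /bjoktasuosepsor/ → bjokatasuosepsor.
Rule 5 (final a-epenthesis): the form ends in the consonant /r/, so [a] is inserted word-finally. /bjokatasuosepsor/ → bjokatasuosepsora.

bjokatasuosepsora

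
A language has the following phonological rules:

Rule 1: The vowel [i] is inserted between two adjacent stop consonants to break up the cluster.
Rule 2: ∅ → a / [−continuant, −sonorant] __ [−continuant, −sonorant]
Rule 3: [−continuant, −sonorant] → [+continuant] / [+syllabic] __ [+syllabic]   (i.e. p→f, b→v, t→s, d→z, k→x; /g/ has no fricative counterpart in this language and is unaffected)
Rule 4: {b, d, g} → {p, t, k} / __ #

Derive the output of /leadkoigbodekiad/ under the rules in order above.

Rule 1 (stop-cluster i-epenthesis): /d/ and /k/ form a stop–stop cluster, so [i] is inserted between them. /g/ and /b/ form a stop–stop cluster, so [i] is inserted between them. /leadkoigbodekiad/ → leadikoigibodekiad.
Rule 2 (stop-cluster a-epenthesis): no segment meets the environment; /leadikoigibodekiad/ is unchanged.
Rule 3 (intervocalic spirantization): /d/ is a stop between vowels /a/ and /i/, so it spirantizes to the fricative [z]. /k/ is a stop between vowels /i/ and /o/, so it spirantizes to the fricative [x]. /b/ is a stop between vowels /i/ and /o/, so it spirantizes to the fricative [v]. /d/ is a stop between vowels /o/ and /e/, so it spirantizes to the fricative [z]. /k/ is a stop between vowels /e/ and /i/, so it spirantizes to the fricative [x]. /leadikoigibodekiad/ → leazixoigivozexiad.
Rule 4 (final devoicing): /d/ is a voiced stop in word-final position, so it devoices to [t]. /leazixoigivozexiad/ → leazixoigivozexiat.

leazixoigivozexiat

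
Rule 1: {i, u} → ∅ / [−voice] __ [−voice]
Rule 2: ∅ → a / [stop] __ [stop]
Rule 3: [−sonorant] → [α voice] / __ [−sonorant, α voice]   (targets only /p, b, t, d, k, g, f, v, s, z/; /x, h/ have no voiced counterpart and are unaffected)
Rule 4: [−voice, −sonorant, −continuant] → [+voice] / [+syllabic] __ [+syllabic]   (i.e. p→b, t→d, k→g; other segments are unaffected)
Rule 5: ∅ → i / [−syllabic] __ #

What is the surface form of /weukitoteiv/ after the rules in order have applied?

Rule 1 (high vowel syncope): /i/ is a high vowel flanked by voiceless consonants /k/ and /t/, so it deletes. /weukitoteiv/ → weuktoteiv.
Rule 2 (stop-cluster a-epenthesis): /k/ and /t/ form a stop–stop cluster, so [a] is inserted between them. /weuktoteiv/ → weukatoteiv.
Rule 3 (regressive voicing assimilation): no segment meets the environment; /weukatoteiv/ is unchanged.
Rule 4 (intervocalic voicing): /k/ is a voiceless stop between vowels /u/ and /a/, so it voices to [g]. /t/ is a voiceless stop between vowels /a/ and /o/, so it voices to [d]. /t/ is a voiceless stop between vowels /o/ and /e/, so it voices to [d]. /weukatoteiv/ → weugadodeiv.
Rule 5 (final i-epenthesis): the form ends in the consonant /v/, so [i] is inserted word-finally. /weugadodeiv/ → weugadodeivi.

weugadodeivi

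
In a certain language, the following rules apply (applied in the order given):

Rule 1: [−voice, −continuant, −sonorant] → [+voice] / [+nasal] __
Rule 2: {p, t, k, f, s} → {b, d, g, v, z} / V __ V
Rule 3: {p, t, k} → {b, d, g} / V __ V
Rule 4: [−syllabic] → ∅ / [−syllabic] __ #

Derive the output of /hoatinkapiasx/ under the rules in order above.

hoadingabias

Rule 1 (post-nasal voicing): /k/ is a voiceless stop immediately after the nasal /n/, so it voices to [g]. /hoatinkapiasx/ → hoatingapiasx.
Rule 2 (intervocalic voicing): /t/ is a voiceless obstruent between vowels /a/ and /i/, so it voices to [d]. /p/ is a voiceless obstruent between vowels /a/ and /i/, so it voices to [b]. /hoatingapiasx/ → hoadingabiasx.
Rule 3 (intervocalic voicing): no segment meets the environment; /hoadingabiasx/ is unchanged.
Rule 4 (final cluster simplification): /x/ is the second consonant of a word-final cluster /sx/, so it deletes. /hoadingabiasx/ → hoadingabias.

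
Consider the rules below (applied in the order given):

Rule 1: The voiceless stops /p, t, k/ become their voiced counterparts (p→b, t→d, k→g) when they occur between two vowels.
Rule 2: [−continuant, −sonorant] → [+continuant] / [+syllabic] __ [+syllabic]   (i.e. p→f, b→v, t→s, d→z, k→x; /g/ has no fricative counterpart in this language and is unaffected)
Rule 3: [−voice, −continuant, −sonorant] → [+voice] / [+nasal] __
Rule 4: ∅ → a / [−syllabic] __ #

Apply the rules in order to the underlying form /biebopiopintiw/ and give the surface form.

Rule 1 (intervocalic voicing): /p/ is a voiceless stop between vowels /o/ and /i/, so it voices to [b]. /p/ is a voiceless stop between vowels /o/ and /i/, so it voices to [b]. /biebopiopintiw/ → biebobiobintiw.
Rule 2 (intervocalic spirantization): /b/ is a stop between vowels /e/ and /o/, so it spirantizes to the fricative [v]. /b/ is a stop between vowels /o/ and /i/, so it spirantizes to the fricative [v]. /b/ is a stop between vowels /o/ and /i/, so it spirantizes to the fricative [v]. /biebobiobintiw/ → bievoviovintiw.
Rule 3 (post-nasal voicing): /t/ is a voiceless stop immediately after the nasal /n/, so it voices to [d]. /bievoviovintiw/ → bievoviovindiw.
Rule 4 (final a-epenthesis): the form ends in the consonant /w/, so [a] is inserted word-finally. /bievoviovindiw/ → bievoviovindiwa.

bievoviovindiwa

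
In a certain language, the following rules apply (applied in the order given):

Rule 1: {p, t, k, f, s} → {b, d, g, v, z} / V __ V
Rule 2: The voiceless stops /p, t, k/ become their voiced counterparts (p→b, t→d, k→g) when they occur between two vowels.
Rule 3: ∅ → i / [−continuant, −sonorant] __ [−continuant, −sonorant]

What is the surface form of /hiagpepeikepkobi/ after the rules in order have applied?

Rule 1 (intervocalic voicing): /p/ is a voiceless obstruent between vowels /e/ and /e/, so it voices to [b]. /k/ is a voiceless obstruent between vowels /i/ and /e/, so it voices to [g]. /hiagpepeikepkobi/ → hiagpebeigepkobi.
Rule 2 (intervocalic voicing): no segment meets the environment; /hiagpebeigepkobi/ is unchanged.
Rule 3 (stop-cluster i-epenthesis): /g/ and /p/ form a stop–stop cluster, so [i] is inserted between them. /p/ and /k/ form a stop–stop cluster, so [i] is inserted between them. /hiagpebeigepkobi/ → hiagipebeigepikobi.

hiagipebeigepikobi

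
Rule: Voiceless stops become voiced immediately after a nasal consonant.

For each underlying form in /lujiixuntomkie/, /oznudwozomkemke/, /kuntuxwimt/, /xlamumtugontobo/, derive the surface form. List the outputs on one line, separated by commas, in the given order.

lujiixundomgie, oznudwozomgemge, kunduxwimd, xlamumdugondobo

/lujiixuntomkie/: /t/ is a voiceless stop immediately after the nasal /n/, so it voices to [d]. /k/ is a voiceless stop immediately after the nasal /m/, so it voices to [g]. → [lujiixundomgie].
/oznudwozomkemke/: /k/ is a voiceless stop immediately after the nasal /m/, so it voices to [g]. /k/ is a voiceless stop immediately after the nasal /m/, so it voices to [g]. → [oznudwozomgemge].
/kuntuxwimt/: /t/ is a voiceless stop immediately after the nasal /n/, so it voices to [d]. /t/ is a voiceless stop immediately after the nasal /m/, so it voices to [d]. → [kunduxwimd].
/xlamumtugontobo/: /t/ is a voiceless stop immediately after the nasal /m/, so it voices to [d]. /t/ is a voiceless stop immediately after the nasal /n/, so it voices to [d]. → [xlamumdugondobo].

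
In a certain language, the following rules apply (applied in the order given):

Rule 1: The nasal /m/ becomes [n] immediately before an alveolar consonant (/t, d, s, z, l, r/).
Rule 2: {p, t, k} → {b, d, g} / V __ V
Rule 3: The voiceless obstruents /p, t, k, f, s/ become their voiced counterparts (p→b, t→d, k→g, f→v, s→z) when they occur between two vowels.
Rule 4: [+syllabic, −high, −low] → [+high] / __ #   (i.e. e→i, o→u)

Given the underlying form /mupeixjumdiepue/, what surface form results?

mubeixjundiebui

Rule 1 (nasal place assimilation): /m/ precedes the alveolar consonant /d/, so it assimilates in place to [n]. /mupeixjumdiepue/ → mupeixjundiepue.
Rule 2 (intervocalic voicing): /p/ is a voiceless stop between vowels /u/ and /e/, so it voices to [b]. /p/ is a voiceless stop between vowels /e/ and /u/, so it voices to [b]. /mupeixjundiepue/ → mubeixjundiebue.
Rule 3 (intervocalic voicing): no segment meets the environment; /mubeixjundiebue/ is unchanged.
Rule 4 (final vowel raising): /e/ is a mid vowel in word-final position, so it raises to [i]. /mubeixjundiebue/ → mubeixjundiebui.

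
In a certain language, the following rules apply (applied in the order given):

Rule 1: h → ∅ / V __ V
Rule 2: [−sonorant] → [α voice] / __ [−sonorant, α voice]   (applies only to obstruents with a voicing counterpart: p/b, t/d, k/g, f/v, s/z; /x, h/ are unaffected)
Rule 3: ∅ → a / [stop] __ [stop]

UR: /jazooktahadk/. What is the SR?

Rule 1 (intervocalic h-deletion): /h/ occurs between vowels /a/ and /a/, so it deletes. /jazooktahadk/ → jazooktaadk.
Rule 2 (regressive voicing assimilation): /d/ precedes the voiceless obstruent /k/, so it devoices to [t] by assimilation. /jazooktaadk/ → jazooktaatk.
Rule 3 (stop-cluster a-epenthesis): /k/ and /t/ form a stop–stop cluster, so [a] is inserted between them. /t/ and /k/ form a stop–stop cluster, so [a] is inserted between them. /jazooktaatk/ → jazookataatak.

jazookataatak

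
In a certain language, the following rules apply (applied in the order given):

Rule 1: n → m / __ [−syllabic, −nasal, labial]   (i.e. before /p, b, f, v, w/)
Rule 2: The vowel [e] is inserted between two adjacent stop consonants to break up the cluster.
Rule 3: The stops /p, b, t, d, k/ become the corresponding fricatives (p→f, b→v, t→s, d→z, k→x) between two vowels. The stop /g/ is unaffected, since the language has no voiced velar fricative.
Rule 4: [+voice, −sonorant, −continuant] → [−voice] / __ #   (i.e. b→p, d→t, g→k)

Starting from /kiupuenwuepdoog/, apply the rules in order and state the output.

Rule 1 (nasal place assimilation): /n/ precedes the labial consonant /w/, so it assimilates in place to [m]. /kiupuenwuepdoog/ → kiupuemwuepdoog.
Rule 2 (stop-cluster e-epenthesis): /p/ and /d/ form a stop–stop cluster, so [e] is inserted between them. /kiupuemwuepdoog/ → kiupuemwuepedoog.
Rule 3 (intervocalic spirantization): /p/ is a stop between vowels /u/ and /u/, so it spirantizes to the fricative [f]. /p/ is a stop between vowels /e/ and /e/, so it spirantizes to the fricative [f]. /d/ is a stop between vowels /e/ and /o/, so it spirantizes to the fricative [z]. /kiupuemwuepedoog/ → kiufuemwuefezoog.
Rule 4 (final devoicing): /g/ is a voiced stop in word-final position, so it devoices to [k]. /kiufuemwuefezoog/ → kiufuemwuefezook.

kiufuemwuefezook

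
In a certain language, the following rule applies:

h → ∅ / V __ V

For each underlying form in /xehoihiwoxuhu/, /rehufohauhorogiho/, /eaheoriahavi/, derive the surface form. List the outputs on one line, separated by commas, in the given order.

/xehoihiwoxuhu/: /h/ occurs between vowels /e/ and /o/, so it deletes. /h/ occurs between vowels /i/ and /i/, so it deletes. /h/ occurs between vowels /u/ and /u/, so it deletes. → [xeoiiwoxuu].
/rehufohauhorogiho/: /h/ occurs between vowels /e/ and /u/, so it deletes. /h/ occurs between vowels /o/ and /a/, so it deletes. /h/ occurs between vowels /u/ and /o/, so it deletes. /h/ occurs between vowels /i/ and /o/, so it deletes. → [reufoauorogio].
/eaheoriahavi/: /h/ occurs between vowels /a/ and /e/, so it deletes. /h/ occurs between vowels /a/ and /a/, so it deletes. → [eaeoriaavi].

xeoiiwoxuu, reufoauorogio, eaeoriaavi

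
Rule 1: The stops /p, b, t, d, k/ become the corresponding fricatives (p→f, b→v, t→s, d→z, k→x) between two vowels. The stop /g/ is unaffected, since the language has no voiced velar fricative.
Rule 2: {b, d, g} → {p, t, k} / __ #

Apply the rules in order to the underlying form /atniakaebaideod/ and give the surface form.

Rule 1 (intervocalic spirantization): /k/ is a stop between vowels /a/ and /a/, so it spirantizes to the fricative [x]. /b/ is a stop between vowels /e/ and /a/, so it spirantizes to the fricative [v]. /d/ is a stop between vowels /i/ and /e/, so it spirantizes to the fricative [z]. /atniakaebaideod/ → atniaxaevaizeod.
Rule 2 (final devoicing): /d/ is a voiced stop in word-final position, so it devoices to [t]. /atniaxaevaizeod/ → atniaxaevaizeot.

atniaxaevaizeot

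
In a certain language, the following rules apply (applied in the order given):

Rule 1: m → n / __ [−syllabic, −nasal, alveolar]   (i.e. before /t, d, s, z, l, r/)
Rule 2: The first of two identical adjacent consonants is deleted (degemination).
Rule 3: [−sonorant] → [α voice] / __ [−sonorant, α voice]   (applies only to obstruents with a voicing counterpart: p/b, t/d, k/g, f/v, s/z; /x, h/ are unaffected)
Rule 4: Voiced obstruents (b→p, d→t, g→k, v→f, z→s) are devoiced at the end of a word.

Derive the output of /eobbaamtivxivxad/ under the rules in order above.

eobaantifxifxat

Rule 1 (nasal place assimilation): /m/ precedes the alveolar consonant /t/, so it assimilates in place to [n]. /eobbaamtivxivxad/ → eobbaantivxivxad.
Rule 2 (degemination): /bb/ is a geminate; the first /b/ deletes. /eobbaantivxivxad/ → eobaantivxivxad.
Rule 3 (regressive voicing assimilation): /v/ precedes the voiceless obstruent /x/, so it devoices to [f] by assimilation. /v/ precedes the voiceless obstruent /x/, so it devoices to [f] by assimilation. /eobaantivxivxad/ → eobaantifxifxad.
Rule 4 (final devoicing): /d/ is a voiced obstruent in word-final position, so it devoices to [t]. /eobaantifxifxad/ → eobaantifxifxat.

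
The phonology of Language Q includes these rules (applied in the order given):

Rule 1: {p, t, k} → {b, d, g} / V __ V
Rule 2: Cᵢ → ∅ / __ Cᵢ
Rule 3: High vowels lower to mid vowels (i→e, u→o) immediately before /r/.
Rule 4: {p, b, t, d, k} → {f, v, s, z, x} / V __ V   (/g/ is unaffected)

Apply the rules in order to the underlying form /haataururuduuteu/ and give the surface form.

haazaororuzuuzeu

Rule 1 (intervocalic voicing): /t/ is a voiceless stop between vowels /a/ and /a/, so it voices to [d]. /t/ is a voiceless stop between vowels /u/ and /e/, so it voices to [d]. /haataururuduuteu/ → haadaururuduudeu.
Rule 2 (degemination): no segment meets the environment; /haadaururuduudeu/ is unchanged.
Rule 3 (pre-rhotic lowering): /u/ is a high vowel immediately before /r/, so it lowers to [o]. /u/ is a high vowel immediately before /r/, so it lowers to [o]. /haadaururuduudeu/ → haadaororuduudeu.
Rule 4 (intervocalic spirantization): /d/ is a stop between vowels /a/ and /a/, so it spirantizes to the fricative [z]. /d/ is a stop between vowels /u/ and /u/, so it spirantizes to the fricative [z]. /d/ is a stop between vowels /u/ and /e/, so it spirantizes to the fricative [z]. /haadaororuduudeu/ → haazaororuzuuzeu.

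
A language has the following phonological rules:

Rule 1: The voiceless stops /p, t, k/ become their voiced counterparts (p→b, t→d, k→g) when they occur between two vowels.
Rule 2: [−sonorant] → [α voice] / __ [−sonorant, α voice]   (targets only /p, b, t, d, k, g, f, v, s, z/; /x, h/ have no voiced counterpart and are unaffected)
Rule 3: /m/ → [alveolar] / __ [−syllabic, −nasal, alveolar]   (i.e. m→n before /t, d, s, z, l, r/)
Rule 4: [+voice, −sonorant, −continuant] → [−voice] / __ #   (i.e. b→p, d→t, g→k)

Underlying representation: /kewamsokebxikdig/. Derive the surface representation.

Rule 1 (intervocalic voicing): /k/ is a voiceless stop between vowels /o/ and /e/, so it voices to [g]. /kewamsokebxikdig/ → kewamsogebxikdig.
Rule 2 (regressive voicing assimilation): /b/ precedes the voiceless obstruent /x/, so it devoices to [p] by assimilation. /k/ precedes the voiced obstruent /d/, so it voices to [g] by assimilation. /kewamsogebxikdig/ → kewamsogepxigdig.
Rule 3 (nasal place assimilation): /m/ precedes the alveolar consonant /s/, so it assimilates in place to [n]. /kewamsogepxigdig/ → kewansogepxigdig.
Rule 4 (final devoicing): /g/ is a voiced stop in word-final position, so it devoices to [k]. /kewansogepxigdig/ → kewansogepxigdik.

kewansogepxigdik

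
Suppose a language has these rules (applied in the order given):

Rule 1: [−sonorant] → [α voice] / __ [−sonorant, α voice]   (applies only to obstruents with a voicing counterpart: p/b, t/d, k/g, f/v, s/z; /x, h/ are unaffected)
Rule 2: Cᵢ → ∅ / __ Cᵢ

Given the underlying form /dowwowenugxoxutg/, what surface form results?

Rule 1 (regressive voicing assimilation): /g/ precedes the voiceless obstruent /x/, so it devoices to [k] by assimilation. /t/ precedes the voiced obstruent /g/, so it voices to [d] by assimilation. /dowwowenugxoxutg/ → dowwowenukxoxudg.
Rule 2 (degemination): /ww/ is a geminate; the first /w/ deletes. /dowwowenukxoxudg/ → dowowenukxoxudg.

dowowenukxoxudg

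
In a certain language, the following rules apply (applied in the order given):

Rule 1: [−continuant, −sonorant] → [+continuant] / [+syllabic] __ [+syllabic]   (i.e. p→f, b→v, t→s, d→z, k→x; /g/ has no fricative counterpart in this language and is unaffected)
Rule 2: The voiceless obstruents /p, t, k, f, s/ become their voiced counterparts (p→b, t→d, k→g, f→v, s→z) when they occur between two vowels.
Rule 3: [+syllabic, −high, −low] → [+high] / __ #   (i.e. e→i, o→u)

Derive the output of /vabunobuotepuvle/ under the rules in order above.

vavunovuozevuvli

Rule 1 (intervocalic spirantization): /b/ is a stop between vowels /a/ and /u/, so it spirantizes to the fricative [v]. /b/ is a stop between vowels /o/ and /u/, so it spirantizes to the fricative [v]. /t/ is a stop between vowels /o/ and /e/, so it spirantizes to the fricative [s]. /p/ is a stop between vowels /e/ and /u/, so it spirantizes to the fricative [f]. /vabunobuotepuvle/ → vavunovuosefuvle.
Rule 2 (intervocalic voicing): /s/ is a voiceless obstruent between vowels /o/ and /e/, so it voices to [z]. /f/ is a voiceless obstruent between vowels /e/ and /u/, so it voices to [v]. /vavunovuosefuvle/ → vavunovuozevuvle.
Rule 3 (final vowel raising): /e/ is a mid vowel in word-final position, so it raises to [i]. /vavunovuozevuvle/ → vavunovuozevuvli.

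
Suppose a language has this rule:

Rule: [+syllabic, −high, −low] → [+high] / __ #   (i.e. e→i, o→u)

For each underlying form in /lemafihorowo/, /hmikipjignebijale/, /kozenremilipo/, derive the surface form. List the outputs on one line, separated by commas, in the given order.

lemafihorowu, hmikipjignebijali, kozenremilipu

/lemafihorowo/: /o/ is a mid vowel in word-final position, so it raises to [u]. → [lemafihorowu].
/hmikipjignebijale/: /e/ is a mid vowel in word-final position, so it raises to [i]. → [hmikipjignebijali].
/kozenremilipo/: /o/ is a mid vowel in word-final position, so it raises to [u]. → [kozenremilipu].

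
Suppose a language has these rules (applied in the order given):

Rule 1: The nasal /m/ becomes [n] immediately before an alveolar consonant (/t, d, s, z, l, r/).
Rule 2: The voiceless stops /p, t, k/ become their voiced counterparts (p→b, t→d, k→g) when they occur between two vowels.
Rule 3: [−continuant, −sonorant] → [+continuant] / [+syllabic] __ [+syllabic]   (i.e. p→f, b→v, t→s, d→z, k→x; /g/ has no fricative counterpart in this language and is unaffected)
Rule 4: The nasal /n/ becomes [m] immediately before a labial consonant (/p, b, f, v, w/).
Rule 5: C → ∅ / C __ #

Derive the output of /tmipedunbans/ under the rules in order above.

tmivezumban

Rule 1 (nasal place assimilation): no segment meets the environment; /tmipedunbans/ is unchanged.
Rule 2 (intervocalic voicing): /p/ is a voiceless stop between vowels /i/ and /e/, so it voices to [b]. /tmipedunbans/ → tmibedunbans.
Rule 3 (intervocalic spirantization): /b/ is a stop between vowels /i/ and /e/, so it spirantizes to the fricative [v]. /d/ is a stop between vowels /e/ and /u/, so it spirantizes to the fricative [z]. /tmibedunbans/ → tmivezunbans.
Rule 4 (nasal place assimilation): /n/ precedes the labial consonant /b/, so it assimilates in place to [m]. /tmivezunbans/ → tmivezumbans.
Rule 5 (final cluster simplification): /s/ is the second consonant of a word-final cluster /ns/, so it deletes. /tmivezumbans/ → tmivezumban.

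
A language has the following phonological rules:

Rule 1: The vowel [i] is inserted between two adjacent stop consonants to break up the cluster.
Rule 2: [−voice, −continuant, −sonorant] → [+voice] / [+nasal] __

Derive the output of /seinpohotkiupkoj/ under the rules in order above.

Rule 1 (stop-cluster i-epenthesis): /t/ and /k/ form a stop–stop cluster, so [i] is inserted between them. /p/ and /k/ form a stop–stop cluster, so [i] is inserted between them. /seinpohotkiupkoj/ → seinpohotikiupikoj.
Rule 2 (post-nasal voicing): /p/ is a voiceless stop immediately after the nasal /n/, so it voices to [b]. /seinpohotikiupikoj/ → seinbohotikiupikoj.

seinbohotikiupikoj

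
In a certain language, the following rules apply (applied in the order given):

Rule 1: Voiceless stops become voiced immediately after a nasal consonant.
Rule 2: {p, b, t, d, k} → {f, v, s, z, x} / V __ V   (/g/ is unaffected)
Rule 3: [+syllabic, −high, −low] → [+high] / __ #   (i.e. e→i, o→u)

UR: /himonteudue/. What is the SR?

himondeuzui

Rule 1 (post-nasal voicing): /t/ is a voiceless stop immediately after the nasal /n/, so it voices to [d]. /himonteudue/ → himondeudue.
Rule 2 (intervocalic spirantization): /d/ is a stop between vowels /u/ and /u/, so it spirantizes to the fricative [z]. /himondeudue/ → himondeuzue.
Rule 3 (final vowel raising): /e/ is a mid vowel in word-final position, so it raises to [i]. /himondeuzue/ → himondeuzui.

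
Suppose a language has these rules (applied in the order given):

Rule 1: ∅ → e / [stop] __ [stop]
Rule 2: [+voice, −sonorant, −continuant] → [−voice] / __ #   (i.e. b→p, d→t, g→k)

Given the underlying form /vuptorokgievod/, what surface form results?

Rule 1 (stop-cluster e-epenthesis): /p/ and /t/ form a stop–stop cluster, so [e] is inserted between them. /k/ and /g/ form a stop–stop cluster, so [e] is inserted between them. /vuptorokgievod/ → vupetorokegievod.
Rule 2 (final devoicing): /d/ is a voiced stop in word-final position, so it devoices to [t]. /vupetorokegievod/ → vupetorokegievot.

vupetorokegievot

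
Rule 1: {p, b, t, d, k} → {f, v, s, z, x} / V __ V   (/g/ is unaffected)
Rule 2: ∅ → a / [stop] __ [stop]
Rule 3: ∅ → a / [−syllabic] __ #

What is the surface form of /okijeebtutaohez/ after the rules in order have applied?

oxijeebatusaoheza

Rule 1 (intervocalic spirantization): /k/ is a stop between vowels /o/ and /i/, so it spirantizes to the fricative [x]. /t/ is a stop between vowels /u/ and /a/, so it spirantizes to the fricative [s]. /okijeebtutaohez/ → oxijeebtusaohez.
Rule 2 (stop-cluster a-epenthesis): /b/ and /t/ form a stop–stop cluster, so [a] is inserted between them. /oxijeebtusaohez/ → oxijeebatusaohez.
Rule 3 (final a-epenthesis): the form ends in the consonant /z/, so [a] is inserted word-finally. /oxijeebatusaohez/ → oxijeebatusaoheza.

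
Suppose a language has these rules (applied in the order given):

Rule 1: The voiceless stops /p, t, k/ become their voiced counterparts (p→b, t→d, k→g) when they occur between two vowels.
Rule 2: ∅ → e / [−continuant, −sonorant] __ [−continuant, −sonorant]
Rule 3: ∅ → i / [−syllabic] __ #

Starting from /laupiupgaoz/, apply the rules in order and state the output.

laubiupegaozi

Rule 1 (intervocalic voicing): /p/ is a voiceless stop between vowels /u/ and /i/, so it voices to [b]. /laupiupgaoz/ → laubiupgaoz.
Rule 2 (stop-cluster e-epenthesis): /p/ and /g/ form a stop–stop cluster, so [e] is inserted between them. /laubiupgaoz/ → laubiupegaoz.
Rule 3 (final i-epenthesis): the form ends in the consonant /z/, so [i] is inserted word-finally. /laubiupegaoz/ → laubiupegaozi.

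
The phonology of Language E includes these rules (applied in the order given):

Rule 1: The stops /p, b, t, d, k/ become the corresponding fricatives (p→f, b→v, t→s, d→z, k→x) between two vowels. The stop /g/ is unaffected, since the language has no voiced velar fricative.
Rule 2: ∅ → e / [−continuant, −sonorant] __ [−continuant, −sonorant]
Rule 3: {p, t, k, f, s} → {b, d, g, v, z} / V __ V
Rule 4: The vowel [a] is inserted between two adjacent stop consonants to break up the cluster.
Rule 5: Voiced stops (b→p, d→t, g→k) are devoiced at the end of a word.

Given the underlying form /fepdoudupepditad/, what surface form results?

Rule 1 (intervocalic spirantization): /d/ is a stop between vowels /u/ and /u/, so it spirantizes to the fricative [z]. /p/ is a stop between vowels /u/ and /e/, so it spirantizes to the fricative [f]. /t/ is a stop between vowels /i/ and /a/, so it spirantizes to the fricative [s]. /fepdoudupepditad/ → fepdouzufepdisad.
Rule 2 (stop-cluster e-epenthesis): /p/ and /d/ form a stop–stop cluster, so [e] is inserted between them. /p/ and /d/ form a stop–stop cluster, so [e] is inserted between them. /fepdouzufepdisad/ → fepedouzufepedisad.
Rule 3 (intervocalic voicing): /p/ is a voiceless obstruent between vowels /e/ and /e/, so it voices to [b]. /f/ is a voiceless obstruent between vowels /u/ and /e/, so it voices to [v]. /p/ is a voiceless obstruent between vowels /e/ and /e/, so it voices to [b]. /s/ is a voiceless obstruent between vowels /i/ and /a/, so it voices to [z]. /fepedouzufepedisad/ → febedouzuvebedizad.
Rule 4 (stop-cluster a-epenthesis): no segment meets the environment; /febedouzuvebedizad/ is unchanged.
Rule 5 (final devoicing): /d/ is a voiced stop in word-final position, so it devoices to [t]. /febedouzuvebedizad/ → febedouzuvebedizat.

febedouzuvebedizat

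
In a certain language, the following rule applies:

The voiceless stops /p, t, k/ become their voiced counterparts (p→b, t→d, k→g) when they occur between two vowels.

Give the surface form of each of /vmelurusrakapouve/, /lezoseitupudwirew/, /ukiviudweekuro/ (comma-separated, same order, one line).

vmelurusragabouve, lezoseidubudwirew, ugiviudweeguro

/vmelurusrakapouve/: /k/ is a voiceless stop between vowels /a/ and /a/, so it voices to [g]. /p/ is a voiceless stop between vowels /a/ and /o/, so it voices to [b]. → [vmelurusragabouve].
/lezoseitupudwirew/: /t/ is a voiceless stop between vowels /i/ and /u/, so it voices to [d]. /p/ is a voiceless stop between vowels /u/ and /u/, so it voices to [b]. → [lezoseidubudwirew].
/ukiviudweekuro/: /k/ is a voiceless stop between vowels /u/ and /i/, so it voices to [g]. /k/ is a voiceless stop between vowels /e/ and /u/, so it voices to [g]. → [ugiviudweeguro].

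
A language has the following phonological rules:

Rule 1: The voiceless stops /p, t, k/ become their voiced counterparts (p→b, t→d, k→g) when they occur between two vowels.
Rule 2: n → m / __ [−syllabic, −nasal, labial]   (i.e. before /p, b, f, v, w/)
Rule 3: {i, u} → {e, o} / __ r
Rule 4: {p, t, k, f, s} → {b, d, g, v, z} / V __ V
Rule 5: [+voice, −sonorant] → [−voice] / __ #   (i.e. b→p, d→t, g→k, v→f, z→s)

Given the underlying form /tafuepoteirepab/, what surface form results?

Rule 1 (intervocalic voicing): /p/ is a voiceless stop between vowels /e/ and /o/, so it voices to [b]. /t/ is a voiceless stop between vowels /o/ and /e/, so it voices to [d]. /p/ is a voiceless stop between vowels /e/ and /a/, so it voices to [b]. /tafuepoteirepab/ → tafuebodeirebab.
Rule 2 (nasal place assimilation): no segment meets the environment; /tafuebodeirebab/ is unchanged.
Rule 3 (pre-rhotic lowering): /i/ is a high vowel immediately before /r/, so it lowers to [e]. /tafuebodeirebab/ → tafuebodeerebab.
Rule 4 (intervocalic voicing): /f/ is a voiceless obstruent between vowels /a/ and /u/, so it voices to [v]. /tafuebodeerebab/ → tavuebodeerebab.
Rule 5 (final devoicing): /b/ is a voiced obstruent in word-final position, so it devoices to [p]. /tavuebodeerebab/ → tavuebodeerebap.

tavuebodeerebap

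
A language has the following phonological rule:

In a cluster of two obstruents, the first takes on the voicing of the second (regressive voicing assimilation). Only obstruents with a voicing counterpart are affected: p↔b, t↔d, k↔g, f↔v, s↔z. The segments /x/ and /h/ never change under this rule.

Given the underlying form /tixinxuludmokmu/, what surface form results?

No segment of /tixinxuludmokmu/ meets the structural description of the rule, so the form surfaces unchanged.

tixinxuludmokmu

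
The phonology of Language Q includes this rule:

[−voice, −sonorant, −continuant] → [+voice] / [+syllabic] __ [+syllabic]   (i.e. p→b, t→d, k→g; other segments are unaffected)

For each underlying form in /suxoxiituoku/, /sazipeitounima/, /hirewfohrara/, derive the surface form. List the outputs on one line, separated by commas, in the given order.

suxoxiiduogu, sazibeidounima, hirewfohrara

/suxoxiituoku/: /t/ is a voiceless stop between vowels /i/ and /u/, so it voices to [d]. /k/ is a voiceless stop between vowels /o/ and /u/, so it voices to [g]. → [suxoxiiduogu].
/sazipeitounima/: /p/ is a voiceless stop between vowels /i/ and /e/, so it voices to [b]. /t/ is a voiceless stop between vowels /i/ and /o/, so it voices to [d]. → [sazibeidounima].
/hirewfohrara/: the rule's environment is not met; surfaces unchanged as [hirewfohrara].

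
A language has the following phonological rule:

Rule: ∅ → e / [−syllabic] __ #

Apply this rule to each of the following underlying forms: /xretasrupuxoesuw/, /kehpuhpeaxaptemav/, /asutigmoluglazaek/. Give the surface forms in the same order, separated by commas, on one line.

xretasrupuxoesuwe, kehpuhpeaxaptemave, asutigmoluglazaeke

/xretasrupuxoesuw/: the form ends in the consonant /w/, so [e] is inserted word-finally. → [xretasrupuxoesuwe].
/kehpuhpeaxaptemav/: the form ends in the consonant /v/, so [e] is inserted word-finally. → [kehpuhpeaxaptemave].
/asutigmoluglazaek/: the form ends in the consonant /k/, so [e] is inserted word-finally. → [asutigmoluglazaeke].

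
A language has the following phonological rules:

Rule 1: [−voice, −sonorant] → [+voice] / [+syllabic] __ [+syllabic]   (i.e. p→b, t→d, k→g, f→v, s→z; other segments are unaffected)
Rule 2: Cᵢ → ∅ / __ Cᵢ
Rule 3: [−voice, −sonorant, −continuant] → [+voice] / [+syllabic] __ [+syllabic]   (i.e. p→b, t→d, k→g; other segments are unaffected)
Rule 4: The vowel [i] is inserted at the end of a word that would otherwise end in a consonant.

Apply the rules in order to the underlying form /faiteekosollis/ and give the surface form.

faideegozolisi

Rule 1 (intervocalic voicing): /t/ is a voiceless obstruent between vowels /i/ and /e/, so it voices to [d]. /k/ is a voiceless obstruent between vowels /e/ and /o/, so it voices to [g]. /s/ is a voiceless obstruent between vowels /o/ and /o/, so it voices to [z]. /faiteekosollis/ → faideegozollis.
Rule 2 (degemination): /ll/ is a geminate; the first /l/ deletes. /faideegozollis/ → faideegozolis.
Rule 3 (intervocalic voicing): no segment meets the environment; /faideegozolis/ is unchanged.
Rule 4 (final i-epenthesis): the form ends in the consonant /s/, so [i] is inserted word-finally. /faideegozolis/ → faideegozolisi.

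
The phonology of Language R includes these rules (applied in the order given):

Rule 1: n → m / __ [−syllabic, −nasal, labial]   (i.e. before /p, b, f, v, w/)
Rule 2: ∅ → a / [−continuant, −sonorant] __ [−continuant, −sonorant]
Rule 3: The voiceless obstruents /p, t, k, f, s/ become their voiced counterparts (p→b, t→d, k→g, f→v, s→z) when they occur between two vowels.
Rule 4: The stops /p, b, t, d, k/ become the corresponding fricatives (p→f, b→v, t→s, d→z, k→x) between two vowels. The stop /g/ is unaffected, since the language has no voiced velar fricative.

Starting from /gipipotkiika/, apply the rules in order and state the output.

Rule 1 (nasal place assimilation): no segment meets the environment; /gipipotkiika/ is unchanged.
Rule 2 (stop-cluster a-epenthesis): /t/ and /k/ form a stop–stop cluster, so [a] is inserted between them. /gipipotkiika/ → gipipotakiika.
Rule 3 (intervocalic voicing): /p/ is a voiceless obstruent between vowels /i/ and /i/, so it voices to [b]. /p/ is a voiceless obstruent between vowels /i/ and /o/, so it voices to [b]. /t/ is a voiceless obstruent between vowels /o/ and /a/, so it voices to [d]. /k/ is a voiceless obstruent between vowels /a/ and /i/, so it voices to [g]. /k/ is a voiceless obstruent between vowels /i/ and /a/, so it voices to [g]. /gipipotakiika/ → gibibodagiiga.
Rule 4 (intervocalic spirantization): /b/ is a stop between vowels /i/ and /i/, so it spirantizes to the fricative [v]. /b/ is a stop between vowels /i/ and /o/, so it spirantizes to the fricative [v]. /d/ is a stop between vowels /o/ and /a/, so it spirantizes to the fricative [z]. /gibibodagiiga/ → givivozagiiga.

givivozagiiga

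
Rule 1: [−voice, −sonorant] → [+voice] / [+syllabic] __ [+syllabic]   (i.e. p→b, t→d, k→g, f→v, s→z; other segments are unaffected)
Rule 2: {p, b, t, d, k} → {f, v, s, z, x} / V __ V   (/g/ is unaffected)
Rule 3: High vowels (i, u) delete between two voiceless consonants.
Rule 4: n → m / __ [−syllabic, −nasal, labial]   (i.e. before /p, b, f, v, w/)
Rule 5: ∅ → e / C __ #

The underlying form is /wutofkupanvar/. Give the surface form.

Rule 1 (intervocalic voicing): /t/ is a voiceless obstruent between vowels /u/ and /o/, so it voices to [d]. /p/ is a voiceless obstruent between vowels /u/ and /a/, so it voices to [b]. /wutofkupanvar/ → wudofkubanvar.
Rule 2 (intervocalic spirantization): /d/ is a stop between vowels /u/ and /o/, so it spirantizes to the fricative [z]. /b/ is a stop between vowels /u/ and /a/, so it spirantizes to the fricative [v]. /wudofkubanvar/ → wuzofkuvanvar.
Rule 3 (high vowel syncope): no segment meets the environment; /wuzofkuvanvar/ is unchanged.
Rule 4 (nasal place assimilation): /n/ precedes the labial consonant /v/, so it assimilates in place to [m]. /wuzofkuvanvar/ → wuzofkuvamvar.
Rule 5 (final e-epenthesis): the form ends in the consonant /r/, so [e] is inserted word-finally. /wuzofkuvamvar/ → wuzofkuvamvare.

wuzofkuvamvare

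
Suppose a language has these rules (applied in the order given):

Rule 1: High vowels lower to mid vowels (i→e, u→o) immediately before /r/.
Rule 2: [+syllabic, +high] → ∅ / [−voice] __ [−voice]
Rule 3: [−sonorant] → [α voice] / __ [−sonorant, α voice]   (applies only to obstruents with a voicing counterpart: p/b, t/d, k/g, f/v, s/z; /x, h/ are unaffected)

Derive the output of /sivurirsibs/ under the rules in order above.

Rule 1 (pre-rhotic lowering): /u/ is a high vowel immediately before /r/, so it lowers to [o]. /i/ is a high vowel immediately before /r/, so it lowers to [e]. /sivurirsibs/ → sivorersibs.
Rule 2 (high vowel syncope): no segment meets the environment; /sivorersibs/ is unchanged.
Rule 3 (regressive voicing assimilation): /b/ precedes the voiceless obstruent /s/, so it devoices to [p] by assimilation. /sivorersibs/ → sivorersips.

sivorersips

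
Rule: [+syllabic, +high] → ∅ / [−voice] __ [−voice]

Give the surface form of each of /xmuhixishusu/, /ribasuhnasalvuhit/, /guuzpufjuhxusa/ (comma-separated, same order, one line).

/xmuhixishusu/: /i/ is a high vowel flanked by voiceless consonants /h/ and /x/, so it deletes. /i/ is a high vowel flanked by voiceless consonants /x/ and /s/, so it deletes. /u/ is a high vowel flanked by voiceless consonants /h/ and /s/, so it deletes. → [xmuhxshsu].
/ribasuhnasalvuhit/: /u/ is a high vowel flanked by voiceless consonants /s/ and /h/, so it deletes. /i/ is a high vowel flanked by voiceless consonants /h/ and /t/, so it deletes. → [ribashnasalvuht].
/guuzpufjuhxusa/: /u/ is a high vowel flanked by voiceless consonants /p/ and /f/, so it deletes. /u/ is a high vowel flanked by voiceless consonants /x/ and /s/, so it deletes. → [guuzpfjuhxsa].

xmuhxshsu, ribashnasalvuht, guuzpfjuhxsa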